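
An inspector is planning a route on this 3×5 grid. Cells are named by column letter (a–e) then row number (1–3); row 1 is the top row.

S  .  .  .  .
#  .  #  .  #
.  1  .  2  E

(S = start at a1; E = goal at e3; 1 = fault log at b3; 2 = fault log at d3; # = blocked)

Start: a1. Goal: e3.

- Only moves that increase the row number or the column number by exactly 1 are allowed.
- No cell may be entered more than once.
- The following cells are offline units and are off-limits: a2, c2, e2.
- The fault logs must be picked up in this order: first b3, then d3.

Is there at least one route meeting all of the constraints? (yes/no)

One route that works: a1 → b1 → b2 → b3 → c3 → d3 → e3.

yes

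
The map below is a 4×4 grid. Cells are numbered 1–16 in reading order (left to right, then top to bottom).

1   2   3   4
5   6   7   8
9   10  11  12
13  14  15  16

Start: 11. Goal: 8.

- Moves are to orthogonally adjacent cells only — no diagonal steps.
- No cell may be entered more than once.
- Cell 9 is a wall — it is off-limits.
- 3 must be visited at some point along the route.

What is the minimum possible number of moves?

4

Any route passes through 3 somewhere between 11 and 8. Summing Manhattan distances along the two legs (11 → 3 → 8) gives a lower bound of 2 + 2 = 4 moves.
A route of 4 moves achieves this: 11 → 7 → 3 → 4 → 8.
Since 4 matches the lower bound, it is optimal.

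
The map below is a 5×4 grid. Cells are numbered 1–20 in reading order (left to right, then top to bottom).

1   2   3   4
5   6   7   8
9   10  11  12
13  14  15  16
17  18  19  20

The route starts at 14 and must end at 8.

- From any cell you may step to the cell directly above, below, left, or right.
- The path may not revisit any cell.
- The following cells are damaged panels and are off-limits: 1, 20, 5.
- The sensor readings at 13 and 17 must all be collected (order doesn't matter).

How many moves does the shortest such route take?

Any route passes through 13 and 17 in some order between 14 and 8. Summing Manhattan distances along each leg and taking the cheapest ordering (14 → 17 → 13 → 8) gives a lower bound of 2 + 1 + 5 = 8 moves.
A route of 8 moves achieves this: 14 → 18 → 17 → 13 → 9 → 10 → 6 → 7 → 8.
Since 8 matches the lower bound, it is optimal.

8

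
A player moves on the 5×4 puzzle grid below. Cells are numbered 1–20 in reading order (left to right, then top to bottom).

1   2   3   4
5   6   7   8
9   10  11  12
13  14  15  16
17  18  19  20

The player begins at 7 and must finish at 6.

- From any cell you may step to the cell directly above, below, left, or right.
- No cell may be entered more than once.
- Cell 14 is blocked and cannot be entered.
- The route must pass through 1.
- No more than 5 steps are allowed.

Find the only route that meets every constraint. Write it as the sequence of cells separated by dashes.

Any route must reach 1 and still end at 6 within 5 moves, so the order of the required stops is forced.
Route from 7: up to 3, 2× left (reaching 1), down to 5, right to 6 — 5 moves in all.
Check: all required cells visited; 5 ≤ 5 moves.

7 - 3 - 2 - 1 - 5 - 6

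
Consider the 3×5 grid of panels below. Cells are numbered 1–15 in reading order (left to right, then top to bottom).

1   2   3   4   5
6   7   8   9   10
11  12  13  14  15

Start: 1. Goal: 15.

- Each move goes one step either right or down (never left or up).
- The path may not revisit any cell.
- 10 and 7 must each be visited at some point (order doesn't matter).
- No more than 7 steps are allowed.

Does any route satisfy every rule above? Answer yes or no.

yes

One route that works: 1 → 6 → 7 → 8 → 9 → 10 → 15.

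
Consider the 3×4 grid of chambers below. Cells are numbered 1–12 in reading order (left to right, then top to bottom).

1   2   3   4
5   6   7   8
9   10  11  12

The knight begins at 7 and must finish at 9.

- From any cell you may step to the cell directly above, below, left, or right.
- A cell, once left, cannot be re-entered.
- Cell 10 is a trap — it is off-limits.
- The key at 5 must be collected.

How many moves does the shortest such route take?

Any route passes through 5 somewhere between 7 and 9. Summing Manhattan distances along the two legs (7 → 5 → 9) gives a lower bound of 2 + 1 = 3 moves.
A route of 3 moves achieves this: 7 → 6 → 5 → 9.
Since 3 matches the lower bound, it is optimal.

3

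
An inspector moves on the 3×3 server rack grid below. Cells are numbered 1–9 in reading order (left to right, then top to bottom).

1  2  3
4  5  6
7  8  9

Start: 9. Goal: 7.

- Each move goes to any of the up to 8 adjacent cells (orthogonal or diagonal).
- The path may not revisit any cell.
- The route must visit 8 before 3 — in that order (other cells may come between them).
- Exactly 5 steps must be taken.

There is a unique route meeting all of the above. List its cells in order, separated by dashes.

The waypoints must appear in the order 8, 3, with no cell reused.
Route from 9: left 1 to 8, up-right 1 to 6, up 1 to 3, down-left 2 to 7 — 5 moves in all.
Check: order respected (8 at step 1, 3 at step 3); 5 moves as required.

9 - 8 - 6 - 3 - 5 - 7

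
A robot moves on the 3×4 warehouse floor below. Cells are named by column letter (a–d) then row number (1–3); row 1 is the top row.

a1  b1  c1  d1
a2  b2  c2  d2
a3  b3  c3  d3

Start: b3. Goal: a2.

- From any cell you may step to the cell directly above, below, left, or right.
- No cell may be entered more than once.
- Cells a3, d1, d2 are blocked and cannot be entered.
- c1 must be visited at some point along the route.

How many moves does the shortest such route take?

6

Any route passes through c1 somewhere between b3 and a2. Summing Manhattan distances along the two legs (b3 → c1 → a2) gives a lower bound of 3 + 3 = 6 moves.
A route of 6 moves achieves this: b3 → b2 → c2 → c1 → b1 → a1 → a2.
Since 6 matches the lower bound, it is optimal.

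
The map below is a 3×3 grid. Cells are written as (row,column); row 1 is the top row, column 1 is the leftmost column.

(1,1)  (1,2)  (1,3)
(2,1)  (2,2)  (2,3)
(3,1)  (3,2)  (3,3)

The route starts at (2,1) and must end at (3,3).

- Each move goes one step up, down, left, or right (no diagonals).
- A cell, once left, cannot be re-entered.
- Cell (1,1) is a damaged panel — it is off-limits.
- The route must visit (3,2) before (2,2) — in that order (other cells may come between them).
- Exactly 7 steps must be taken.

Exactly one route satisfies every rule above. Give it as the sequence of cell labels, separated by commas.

The waypoints must appear in the order (3,2), (2,2), with no cell reused.
Route from (2,1): down 1 to (3,1), right 1 to (3,2), up 2 to (1,2), right 1 to (1,3), down 2 to (3,3) — 7 moves in all.
Check: order respected ((3,2) at step 2, (2,2) at step 3); 7 moves as required.

(2,1), (3,1), (3,2), (2,2), (1,2), (1,3), (2,3), (3,3)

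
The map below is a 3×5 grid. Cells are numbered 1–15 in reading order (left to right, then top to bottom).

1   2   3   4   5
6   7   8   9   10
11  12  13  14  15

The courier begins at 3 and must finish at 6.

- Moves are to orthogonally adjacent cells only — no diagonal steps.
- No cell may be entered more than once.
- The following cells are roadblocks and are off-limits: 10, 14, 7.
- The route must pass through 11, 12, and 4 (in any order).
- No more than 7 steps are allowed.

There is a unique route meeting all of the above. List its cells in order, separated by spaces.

The budget equals the shortest possible length, so every move has to be on a shortest route through the required cells.
Route from 3: right 1 to 4, down 1 to 9, left 1 to 8, down 1 to 13, left 2 to 11, up 1 to 6 — 7 moves in all.
Check: all required cells visited; 7 ≤ 7 moves.

3 4 9 8 13 12 11 6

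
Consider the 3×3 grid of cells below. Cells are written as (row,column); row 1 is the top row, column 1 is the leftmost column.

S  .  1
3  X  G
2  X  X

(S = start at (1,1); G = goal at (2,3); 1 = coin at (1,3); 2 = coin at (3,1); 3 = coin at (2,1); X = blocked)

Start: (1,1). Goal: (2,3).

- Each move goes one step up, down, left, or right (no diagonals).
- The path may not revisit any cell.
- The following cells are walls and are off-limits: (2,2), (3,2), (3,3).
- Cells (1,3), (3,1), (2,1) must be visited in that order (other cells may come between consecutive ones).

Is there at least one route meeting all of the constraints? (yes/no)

no

(3,1) must be visited but has only one open neighbour ((2,1)), and it is neither the start nor the goal — the route would have to enter and leave through (2,1), re-entering it.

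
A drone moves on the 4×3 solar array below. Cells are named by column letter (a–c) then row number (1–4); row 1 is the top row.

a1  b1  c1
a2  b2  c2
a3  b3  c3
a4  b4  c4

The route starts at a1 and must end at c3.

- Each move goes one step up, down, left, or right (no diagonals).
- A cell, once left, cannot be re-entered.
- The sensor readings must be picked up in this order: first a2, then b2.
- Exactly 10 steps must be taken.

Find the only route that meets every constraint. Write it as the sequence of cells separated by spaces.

a1 a2 a3 a4 b4 b3 b2 b1 c1 c2 c3

The waypoints must appear in the order a2, b2, with no cell reused.
Route from a1: down 3 to a4, right 1 to b4, up 3 to b1, right 1 to c1, down 2 to c3 — 10 moves in all.
Check: order respected (a2 at step 1, b2 at step 6); 10 moves as required.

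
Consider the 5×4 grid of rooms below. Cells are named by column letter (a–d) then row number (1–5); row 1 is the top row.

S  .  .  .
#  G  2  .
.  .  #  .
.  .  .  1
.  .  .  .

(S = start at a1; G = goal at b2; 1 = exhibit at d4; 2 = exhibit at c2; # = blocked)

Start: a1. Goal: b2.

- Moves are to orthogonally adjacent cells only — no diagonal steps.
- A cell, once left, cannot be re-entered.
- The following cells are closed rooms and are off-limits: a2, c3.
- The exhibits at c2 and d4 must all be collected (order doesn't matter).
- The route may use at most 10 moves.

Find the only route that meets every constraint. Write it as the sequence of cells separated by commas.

a1, b1, c1, c2, d2, d3, d4, c4, b4, b3, b2

Any route must reach c2 and d4 and still end at b2 within 10 moves, so the order of the required stops is forced.
Route from a1: 2× right (reaching c1), down to c2, right to d2, 2× down (reaching d4), 2× left (reaching b4), 2× up (reaching b2) — 10 moves in all.
Check: all required cells visited; 10 ≤ 10 moves.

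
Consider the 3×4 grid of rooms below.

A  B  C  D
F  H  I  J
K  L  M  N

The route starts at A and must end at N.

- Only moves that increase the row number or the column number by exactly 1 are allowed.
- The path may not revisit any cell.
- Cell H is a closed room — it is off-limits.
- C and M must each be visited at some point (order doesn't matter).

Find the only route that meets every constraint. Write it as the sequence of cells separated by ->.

Moves only go right or down, so the column and row indices never decrease.
Route from A: right 2 to C, down 2 to M, right 1 to N — 5 moves in all.
Check: all required cells visited.

A -> B -> C -> I -> M -> N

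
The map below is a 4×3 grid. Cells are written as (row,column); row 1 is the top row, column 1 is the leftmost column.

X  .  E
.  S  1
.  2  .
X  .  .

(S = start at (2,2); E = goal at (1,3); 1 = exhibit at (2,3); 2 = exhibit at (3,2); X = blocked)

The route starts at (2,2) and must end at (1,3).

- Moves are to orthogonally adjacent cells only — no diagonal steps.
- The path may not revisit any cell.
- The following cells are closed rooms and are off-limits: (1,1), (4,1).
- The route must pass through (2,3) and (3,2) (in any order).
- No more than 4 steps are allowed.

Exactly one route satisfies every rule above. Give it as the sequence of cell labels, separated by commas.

(2,2), (3,2), (3,3), (2,3), (1,3)

The budget equals the shortest possible length, so every move has to be on a shortest route through the required cells.
Route from (2,2): down 1 to (3,2), right 1 to (3,3), up 2 to (1,3) — 4 moves in all.
Check: all required cells visited; 4 ≤ 4 moves.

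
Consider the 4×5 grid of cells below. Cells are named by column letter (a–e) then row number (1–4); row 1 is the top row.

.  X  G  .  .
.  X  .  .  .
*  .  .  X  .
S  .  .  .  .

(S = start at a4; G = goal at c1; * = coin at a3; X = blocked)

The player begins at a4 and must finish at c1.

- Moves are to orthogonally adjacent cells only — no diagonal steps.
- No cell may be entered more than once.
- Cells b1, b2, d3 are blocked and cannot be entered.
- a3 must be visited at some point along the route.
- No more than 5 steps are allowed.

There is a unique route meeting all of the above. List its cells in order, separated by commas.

a4, a3, b3, c3, c2, c1

The budget equals the shortest possible length, so every move has to be on a shortest route through the required cells.
Route from a4: up 1 to a3, right 2 to c3, up 2 to c1 — 5 moves in all.
Check: all required cells visited; 5 ≤ 5 moves.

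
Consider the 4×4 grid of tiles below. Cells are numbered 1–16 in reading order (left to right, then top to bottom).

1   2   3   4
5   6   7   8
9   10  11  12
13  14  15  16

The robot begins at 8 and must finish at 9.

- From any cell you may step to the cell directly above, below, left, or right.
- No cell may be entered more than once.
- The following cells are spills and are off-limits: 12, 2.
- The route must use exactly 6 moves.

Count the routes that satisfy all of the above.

8

Need simple routes of exactly 6 moves from 8 to 9 (Manhattan distance 4, so 1 moves are spent on a detour and 1 undoing it).
Enumerating: 8 4 3 7 11 10 9 | 8 4 3 7 6 10 9 | 8 4 3 7 6 5 9 | 8 7 11 15 14 10 9 | 8 7 11 15 14 13 9 | 8 7 11 10 6 5 9 | 8 7 11 10 14 13 9 | 8 7 6 10 14 13 9.
That gives 8 routes.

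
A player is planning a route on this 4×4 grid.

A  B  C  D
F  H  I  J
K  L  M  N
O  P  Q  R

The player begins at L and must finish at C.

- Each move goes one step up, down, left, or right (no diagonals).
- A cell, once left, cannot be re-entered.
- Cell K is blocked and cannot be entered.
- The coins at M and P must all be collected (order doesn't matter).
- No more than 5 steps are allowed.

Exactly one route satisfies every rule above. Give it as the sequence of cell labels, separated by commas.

L, P, Q, M, I, C

Any route must reach M and P and still end at C within 5 moves, so the order of the required stops is forced.
Route from L: down 1 to P, right 1 to Q, up 3 to C — 5 moves in all.
Check: all required cells visited; 5 ≤ 5 moves.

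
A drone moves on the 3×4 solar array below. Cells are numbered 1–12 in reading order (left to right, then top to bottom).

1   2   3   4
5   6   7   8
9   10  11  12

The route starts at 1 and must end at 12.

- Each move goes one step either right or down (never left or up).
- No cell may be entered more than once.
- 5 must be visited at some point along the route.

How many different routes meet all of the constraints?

A right/down-only route from 1 to 12 makes exactly 2 down-moves and 3 right-moves in some order.
With no other constraints that would be C(5,2) = 10 routes.
Split at 5 and multiply the segment counts: 1→5: 1; 5→12: 4; product = 4.
That gives 4 routes.

4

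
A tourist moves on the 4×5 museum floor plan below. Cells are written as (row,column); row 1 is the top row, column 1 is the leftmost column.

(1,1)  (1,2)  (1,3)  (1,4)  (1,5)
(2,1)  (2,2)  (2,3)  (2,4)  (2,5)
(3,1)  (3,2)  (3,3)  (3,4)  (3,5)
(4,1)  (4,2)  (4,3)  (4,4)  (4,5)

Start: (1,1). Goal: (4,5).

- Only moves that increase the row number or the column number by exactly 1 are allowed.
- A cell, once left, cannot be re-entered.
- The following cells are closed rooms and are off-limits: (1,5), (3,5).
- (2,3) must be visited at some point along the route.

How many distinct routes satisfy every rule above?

9

A right/down-only route from (1,1) to (4,5) makes exactly 3 down-moves and 4 right-moves in some order.
With no other constraints that would be C(7,3) = 35 routes.
Split at (2,3) and multiply the segment counts (each segment already excludes blocked cells): (1,1)→(2,3): 3; (2,3)→(4,5): 3; product = 9.
That gives 9 routes.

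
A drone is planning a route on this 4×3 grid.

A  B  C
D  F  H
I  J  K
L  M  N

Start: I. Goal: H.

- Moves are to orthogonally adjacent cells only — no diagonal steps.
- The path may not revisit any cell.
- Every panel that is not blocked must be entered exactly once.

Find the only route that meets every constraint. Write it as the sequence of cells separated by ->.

Need to visit all 12 open cells exactly once, starting at I and ending at H.
Route from I: down to L, 2× right (reaching N), up to K, left to J, up to F, left to D, up to A, 2× right (reaching C), down to H — 11 moves in all.
Check: all 12 open cells covered.

I -> L -> M -> N -> K -> J -> F -> D -> A -> B -> C -> H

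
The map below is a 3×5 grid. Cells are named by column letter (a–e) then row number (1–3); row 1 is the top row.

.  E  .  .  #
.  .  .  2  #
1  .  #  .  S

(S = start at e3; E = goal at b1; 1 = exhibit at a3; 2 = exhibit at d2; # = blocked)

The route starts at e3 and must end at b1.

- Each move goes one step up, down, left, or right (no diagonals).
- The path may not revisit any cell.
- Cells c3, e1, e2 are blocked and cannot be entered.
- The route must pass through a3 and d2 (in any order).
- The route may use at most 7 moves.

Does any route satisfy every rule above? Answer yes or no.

no

Even ignoring the no-revisit rule, getting from e3 to b1, taking the cheapest ordering e3 → d2 → a3 → b1 needs at least 2 + 4 + 3 = 9 moves (Manhattan distance per leg), which exceeds the 7-move limit.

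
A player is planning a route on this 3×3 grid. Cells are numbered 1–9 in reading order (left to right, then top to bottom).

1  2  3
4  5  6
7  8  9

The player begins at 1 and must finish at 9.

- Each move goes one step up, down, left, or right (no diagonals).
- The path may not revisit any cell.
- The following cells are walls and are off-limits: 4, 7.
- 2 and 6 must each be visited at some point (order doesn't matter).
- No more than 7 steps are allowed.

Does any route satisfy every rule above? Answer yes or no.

yes

One route that works: 1 → 2 → 5 → 6 → 9.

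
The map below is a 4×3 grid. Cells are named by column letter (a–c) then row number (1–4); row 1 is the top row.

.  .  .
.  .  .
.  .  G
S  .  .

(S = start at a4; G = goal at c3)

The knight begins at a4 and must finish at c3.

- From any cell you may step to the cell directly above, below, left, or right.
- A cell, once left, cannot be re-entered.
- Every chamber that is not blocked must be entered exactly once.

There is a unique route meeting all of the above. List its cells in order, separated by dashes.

Need to visit all 12 open cells exactly once, starting at a4 and ending at c3.
Cell c1 has only two open neighbours (c2 and b1), so the path must pass straight through it: one of those is the cell it's entered from and the other is where it exits.
Route from a4: 3× up (reaching a1), 2× right (reaching c1), down to c2, left to b2, 2× down (reaching b4), right to c4, up to c3 — 11 moves in all.
Check: all 12 open cells covered.

a4 - a3 - a2 - a1 - b1 - c1 - c2 - b2 - b3 - b4 - c4 - c3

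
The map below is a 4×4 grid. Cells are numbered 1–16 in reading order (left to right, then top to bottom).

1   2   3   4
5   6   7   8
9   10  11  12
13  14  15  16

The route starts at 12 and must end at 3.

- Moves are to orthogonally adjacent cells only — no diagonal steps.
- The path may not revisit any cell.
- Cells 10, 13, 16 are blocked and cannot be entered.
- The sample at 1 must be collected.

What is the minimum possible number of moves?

Any route passes through 1 somewhere between 12 and 3. Summing Manhattan distances along the two legs (12 → 1 → 3) gives a lower bound of 5 + 2 = 7 moves.
A route of 7 moves achieves this: 12 → 8 → 7 → 6 → 5 → 1 → 2 → 3.
Since 7 matches the lower bound, it is optimal.

7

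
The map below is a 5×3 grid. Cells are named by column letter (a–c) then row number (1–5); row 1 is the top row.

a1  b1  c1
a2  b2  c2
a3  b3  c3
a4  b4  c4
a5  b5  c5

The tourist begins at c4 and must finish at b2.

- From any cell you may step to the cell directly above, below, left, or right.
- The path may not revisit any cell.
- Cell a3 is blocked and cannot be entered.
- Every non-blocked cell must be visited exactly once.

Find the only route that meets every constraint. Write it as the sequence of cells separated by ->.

c4 -> c5 -> b5 -> a5 -> a4 -> b4 -> b3 -> c3 -> c2 -> c1 -> b1 -> a1 -> a2 -> b2

Need to visit all 14 open cells exactly once, starting at c4 and ending at b2.
Cell a1 has only two open neighbours (a2 and b1), so the path must pass straight through it: one of those is the cell it's entered from and the other is where it exits.
Route from c4: down 1 to c5, left 2 to a5, up 1 to a4, right 1 to b4, up 1 to b3, right 1 to c3, up 2 to c1, left 2 to a1, down 1 to a2, right 1 to b2 — 13 moves in all.
Check: all 14 open cells covered.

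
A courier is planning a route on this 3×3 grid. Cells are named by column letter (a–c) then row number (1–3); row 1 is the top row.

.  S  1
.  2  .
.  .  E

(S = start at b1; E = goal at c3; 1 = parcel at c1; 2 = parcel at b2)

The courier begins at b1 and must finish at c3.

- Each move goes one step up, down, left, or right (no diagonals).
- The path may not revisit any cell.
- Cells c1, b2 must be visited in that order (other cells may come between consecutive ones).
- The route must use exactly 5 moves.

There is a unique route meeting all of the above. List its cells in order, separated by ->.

The waypoints must appear in the order c1, b2, with no cell reused.
Route from b1: right 1 to c1, down 1 to c2, left 1 to b2, down 1 to b3, right 1 to c3 — 5 moves in all.
Check: order respected (1 at step 1, 2 at step 3); 5 moves as required.

b1 -> c1 -> c2 -> b2 -> b3 -> c3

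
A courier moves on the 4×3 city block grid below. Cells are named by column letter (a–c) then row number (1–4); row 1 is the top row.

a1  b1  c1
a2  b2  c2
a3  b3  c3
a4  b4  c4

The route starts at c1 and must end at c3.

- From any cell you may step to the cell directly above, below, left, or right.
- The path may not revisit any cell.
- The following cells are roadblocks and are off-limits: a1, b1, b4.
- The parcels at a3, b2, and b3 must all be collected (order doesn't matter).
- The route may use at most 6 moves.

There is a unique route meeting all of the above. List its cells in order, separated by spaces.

c1 c2 b2 a2 a3 b3 c3

The budget equals the shortest possible length, so every move has to be on a shortest route through the required cells.
Route from c1: down to c2, 2× left (reaching a2), down to a3, 2× right (reaching c3) — 6 moves in all.
Check: all required cells visited; 6 ≤ 6 moves.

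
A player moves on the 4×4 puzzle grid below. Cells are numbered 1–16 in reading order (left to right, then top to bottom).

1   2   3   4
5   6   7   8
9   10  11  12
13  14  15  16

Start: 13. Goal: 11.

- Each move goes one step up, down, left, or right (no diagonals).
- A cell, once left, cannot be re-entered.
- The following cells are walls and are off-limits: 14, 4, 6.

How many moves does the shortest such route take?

The Manhattan distance from 13 to 11 is |4−3| + |1−3| = 3, so at least 3 moves are needed.
A route of 3 moves achieves this: 13 → 9 → 10 → 11.
Since 3 matches the lower bound, it is optimal.

3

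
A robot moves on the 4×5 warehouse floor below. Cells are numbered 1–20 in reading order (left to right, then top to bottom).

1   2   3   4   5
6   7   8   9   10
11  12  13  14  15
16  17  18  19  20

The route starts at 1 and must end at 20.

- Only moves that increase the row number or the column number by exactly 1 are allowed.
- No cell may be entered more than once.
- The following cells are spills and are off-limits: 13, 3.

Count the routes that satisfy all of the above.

10

A right/down-only route from 1 to 20 makes exactly 3 down-moves and 4 right-moves in some order.
With no other constraints that would be C(7,3) = 35 routes.
Subtract routes through each blocked cell (inclusion–exclusion for overlaps): − through 3: 10 − through 13: 18 + through 3&13: 3 → 10.
That gives 10 routes.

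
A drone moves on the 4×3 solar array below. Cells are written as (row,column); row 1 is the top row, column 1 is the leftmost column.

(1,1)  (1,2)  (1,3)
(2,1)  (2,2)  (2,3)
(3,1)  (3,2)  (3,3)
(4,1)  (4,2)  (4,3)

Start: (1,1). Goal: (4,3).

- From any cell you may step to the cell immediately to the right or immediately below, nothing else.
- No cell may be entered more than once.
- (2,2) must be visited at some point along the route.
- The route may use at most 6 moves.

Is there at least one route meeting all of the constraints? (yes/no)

yes

One route that works: (1,1) → (2,1) → (2,2) → (3,2) → (4,2) → (4,3).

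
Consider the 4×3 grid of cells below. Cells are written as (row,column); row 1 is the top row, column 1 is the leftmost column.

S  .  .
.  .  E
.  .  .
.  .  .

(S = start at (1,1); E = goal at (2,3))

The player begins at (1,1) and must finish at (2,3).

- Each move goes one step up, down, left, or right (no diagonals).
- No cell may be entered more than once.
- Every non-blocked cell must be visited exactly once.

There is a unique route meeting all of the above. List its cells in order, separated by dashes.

Need to visit all 12 open cells exactly once, starting at (1,1) and ending at (2,3).
Cell (4,3) has only two open neighbours ((3,3) and (4,2)), so the path must pass straight through it: one of those is the cell it's entered from and the other is where it exits.
Route from (1,1): down 3 to (4,1), right 2 to (4,3), up 1 to (3,3), left 1 to (3,2), up 2 to (1,2), right 1 to (1,3), down 1 to (2,3) — 11 moves in all.
Check: all 12 open cells covered.

(1,1) - (2,1) - (3,1) - (4,1) - (4,2) - (4,3) - (3,3) - (3,2) - (2,2) - (1,2) - (1,3) - (2,3)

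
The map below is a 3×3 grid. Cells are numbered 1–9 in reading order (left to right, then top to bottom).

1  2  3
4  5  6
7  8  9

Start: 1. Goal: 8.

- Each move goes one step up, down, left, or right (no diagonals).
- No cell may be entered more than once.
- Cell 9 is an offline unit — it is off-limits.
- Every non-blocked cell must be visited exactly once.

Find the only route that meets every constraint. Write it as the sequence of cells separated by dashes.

1 - 2 - 3 - 6 - 5 - 4 - 7 - 8

Need to visit all 8 open cells exactly once, starting at 1 and ending at 8.
Cell 6 has only two open neighbours (3 and 5), so the path must pass straight through it: one of those is the cell it's entered from and the other is where it exits.
Route from 1: 2× right (reaching 3), down to 6, 2× left (reaching 4), down to 7, right to 8 — 7 moves in all.
Check: all 8 open cells covered.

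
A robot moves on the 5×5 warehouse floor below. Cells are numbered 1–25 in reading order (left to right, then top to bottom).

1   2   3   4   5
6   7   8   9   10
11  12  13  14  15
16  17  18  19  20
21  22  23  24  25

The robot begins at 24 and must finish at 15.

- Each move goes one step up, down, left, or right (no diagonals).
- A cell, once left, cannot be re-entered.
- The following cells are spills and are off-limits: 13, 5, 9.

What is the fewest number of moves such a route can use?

3

The Manhattan distance from 24 to 15 is |5−3| + |4−5| = 3, so at least 3 moves are needed.
A route of 3 moves achieves this: 24 → 19 → 14 → 15.
Since 3 matches the lower bound, it is optimal.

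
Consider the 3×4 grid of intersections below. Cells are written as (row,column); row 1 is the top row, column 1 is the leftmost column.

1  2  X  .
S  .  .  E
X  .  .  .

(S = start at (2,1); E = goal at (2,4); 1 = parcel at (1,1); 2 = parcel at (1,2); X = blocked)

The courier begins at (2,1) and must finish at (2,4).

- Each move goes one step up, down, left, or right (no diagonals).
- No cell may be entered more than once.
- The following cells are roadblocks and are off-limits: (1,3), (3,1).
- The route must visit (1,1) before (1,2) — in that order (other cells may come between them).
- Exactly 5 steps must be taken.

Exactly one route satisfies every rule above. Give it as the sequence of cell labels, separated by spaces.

The waypoints must appear in the order (1,1), (1,2), with no cell reused.
Route from (2,1): up to (1,1), right to (1,2), down to (2,2), 2× right (reaching (2,4)) — 5 moves in all.
Check: order respected (1 at step 1, 2 at step 2); 5 moves as required.

(2,1) (1,1) (1,2) (2,2) (2,3) (2,4)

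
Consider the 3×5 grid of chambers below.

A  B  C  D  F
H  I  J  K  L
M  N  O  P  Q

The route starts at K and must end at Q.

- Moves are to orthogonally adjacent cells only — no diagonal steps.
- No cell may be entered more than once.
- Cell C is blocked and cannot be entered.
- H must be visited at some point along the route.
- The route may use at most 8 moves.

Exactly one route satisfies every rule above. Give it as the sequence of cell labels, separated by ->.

K -> J -> I -> H -> M -> N -> O -> P -> Q

The 8-move cap with required stops at H leaves no slack for detours.
Route from K: left 3 to H, down 1 to M, right 4 to Q — 8 moves in all.
Check: all required cells visited; 8 ≤ 8 moves.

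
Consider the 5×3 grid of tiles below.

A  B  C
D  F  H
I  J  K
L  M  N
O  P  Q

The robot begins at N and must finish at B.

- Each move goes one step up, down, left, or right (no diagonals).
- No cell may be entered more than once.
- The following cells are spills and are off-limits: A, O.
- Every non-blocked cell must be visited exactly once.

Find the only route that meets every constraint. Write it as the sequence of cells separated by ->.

N -> Q -> P -> M -> L -> I -> D -> F -> J -> K -> H -> C -> B

Need to visit all 13 open cells exactly once, starting at N and ending at B.
Cell C has only two open neighbours (H and B), so the path must pass straight through it: one of those is the cell it's entered from and the other is where it exits.
Route from N: down 1 to Q, left 1 to P, up 1 to M, left 1 to L, up 2 to D, right 1 to F, down 1 to J, right 1 to K, up 2 to C, left 1 to B — 12 moves in all.
Check: all 13 open cells covered.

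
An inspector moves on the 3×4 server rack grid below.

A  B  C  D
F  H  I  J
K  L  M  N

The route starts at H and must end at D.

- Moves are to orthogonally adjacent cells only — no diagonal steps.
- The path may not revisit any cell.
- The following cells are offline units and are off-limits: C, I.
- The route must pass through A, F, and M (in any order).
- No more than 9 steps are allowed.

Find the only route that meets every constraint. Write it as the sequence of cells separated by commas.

The budget equals the shortest possible length, so every move has to be on a shortest route through the required cells.
Route from H: up to B, left to A, 2× down (reaching K), 3× right (reaching N), 2× up (reaching D) — 9 moves in all.
Check: all required cells visited; 9 ≤ 9 moves.

H, B, A, F, K, L, M, N, J, D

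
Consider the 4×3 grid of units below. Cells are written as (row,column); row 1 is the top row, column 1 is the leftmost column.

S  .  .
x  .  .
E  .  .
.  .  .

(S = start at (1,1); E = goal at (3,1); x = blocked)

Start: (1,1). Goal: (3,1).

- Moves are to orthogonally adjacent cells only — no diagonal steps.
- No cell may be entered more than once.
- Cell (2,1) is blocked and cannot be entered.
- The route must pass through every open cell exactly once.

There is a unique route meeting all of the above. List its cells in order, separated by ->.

Need to visit all 11 open cells exactly once, starting at (1,1) and ending at (3,1).
Route from (1,1): right 2 to (1,3), down 1 to (2,3), left 1 to (2,2), down 1 to (3,2), right 1 to (3,3), down 1 to (4,3), left 2 to (4,1), up 1 to (3,1) — 10 moves in all.
Check: all 11 open cells covered.

(1,1) -> (1,2) -> (1,3) -> (2,3) -> (2,2) -> (3,2) -> (3,3) -> (4,3) -> (4,2) -> (4,1) -> (3,1)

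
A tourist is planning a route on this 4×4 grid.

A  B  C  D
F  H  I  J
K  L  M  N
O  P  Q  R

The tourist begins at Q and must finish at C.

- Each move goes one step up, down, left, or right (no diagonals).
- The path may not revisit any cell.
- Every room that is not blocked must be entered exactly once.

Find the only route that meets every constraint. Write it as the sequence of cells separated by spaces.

Q R N M L P O K F A B H I J D C

Need to visit all 16 open cells exactly once, starting at Q and ending at C.
Cell O has only two open neighbours (K and P), so the path must pass straight through it: one of those is the cell it's entered from and the other is where it exits.
Route from Q: right 1 to R, up 1 to N, left 2 to L, down 1 to P, left 1 to O, up 3 to A, right 1 to B, down 1 to H, right 2 to J, up 1 to D, left 1 to C — 15 moves in all.
Check: all 16 open cells covered.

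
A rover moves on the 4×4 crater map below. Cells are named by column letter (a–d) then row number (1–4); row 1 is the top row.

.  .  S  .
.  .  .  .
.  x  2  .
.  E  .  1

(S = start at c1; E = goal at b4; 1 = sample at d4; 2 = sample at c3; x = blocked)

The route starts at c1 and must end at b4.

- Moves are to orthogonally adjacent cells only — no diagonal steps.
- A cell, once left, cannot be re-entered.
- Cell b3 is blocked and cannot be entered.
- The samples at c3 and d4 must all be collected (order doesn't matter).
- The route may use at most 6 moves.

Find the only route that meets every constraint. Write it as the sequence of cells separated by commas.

The 6-move cap with required stops at c3, d4 leaves no slack for detours.
Route from c1: 2× down (reaching c3), right to d3, down to d4, 2× left (reaching b4) — 6 moves in all.
Check: all required cells visited; 6 ≤ 6 moves.

c1, c2, c3, d3, d4, c4, b4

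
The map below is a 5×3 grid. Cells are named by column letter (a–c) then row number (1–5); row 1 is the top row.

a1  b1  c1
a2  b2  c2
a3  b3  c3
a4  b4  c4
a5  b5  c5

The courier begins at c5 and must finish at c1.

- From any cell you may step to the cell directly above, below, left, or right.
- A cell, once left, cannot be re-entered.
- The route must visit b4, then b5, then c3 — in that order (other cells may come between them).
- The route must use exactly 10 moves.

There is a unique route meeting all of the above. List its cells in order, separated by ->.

The waypoints must appear in the order b4, b5, c3, with no cell reused.
Route from c5: up 1 to c4, left 1 to b4, down 1 to b5, left 1 to a5, up 2 to a3, right 2 to c3, up 2 to c1 — 10 moves in all.
Check: order respected (b4 at step 2, b5 at step 3, c3 at step 8); 10 moves as required.

c5 -> c4 -> b4 -> b5 -> a5 -> a4 -> a3 -> b3 -> c3 -> c2 -> c1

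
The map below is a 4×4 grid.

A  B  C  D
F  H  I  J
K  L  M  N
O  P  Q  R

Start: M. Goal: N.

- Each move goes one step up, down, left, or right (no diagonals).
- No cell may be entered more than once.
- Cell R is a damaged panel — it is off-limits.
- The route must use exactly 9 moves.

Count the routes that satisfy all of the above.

16

Need simple routes of exactly 9 moves from M to N (Manhattan distance 1, so 4 moves are spent on a detour and 4 undoing it).
Branch systematically from the start, pruning whenever the remaining move budget drops below the Manhattan distance to N or differs from it in parity. Grouping the completions by first move — via I: 1; via Q: 6; via L: 9 (no valid completion starts via N) — and summing: 1 + 6 + 9 = 16.
That gives 16 routes.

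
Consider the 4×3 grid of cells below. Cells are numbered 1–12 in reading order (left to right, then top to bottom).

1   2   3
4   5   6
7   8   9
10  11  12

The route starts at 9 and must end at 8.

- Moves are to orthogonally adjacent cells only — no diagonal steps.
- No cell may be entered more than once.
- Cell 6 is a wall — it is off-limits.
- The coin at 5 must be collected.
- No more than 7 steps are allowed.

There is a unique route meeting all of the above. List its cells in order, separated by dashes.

9 - 12 - 11 - 10 - 7 - 4 - 5 - 8

The budget equals the shortest possible length, so every move has to be on a shortest route through the required cells.
Route from 9: down 1 to 12, left 2 to 10, up 2 to 4, right 1 to 5, down 1 to 8 — 7 moves in all.
Check: all required cells visited; 7 ≤ 7 moves.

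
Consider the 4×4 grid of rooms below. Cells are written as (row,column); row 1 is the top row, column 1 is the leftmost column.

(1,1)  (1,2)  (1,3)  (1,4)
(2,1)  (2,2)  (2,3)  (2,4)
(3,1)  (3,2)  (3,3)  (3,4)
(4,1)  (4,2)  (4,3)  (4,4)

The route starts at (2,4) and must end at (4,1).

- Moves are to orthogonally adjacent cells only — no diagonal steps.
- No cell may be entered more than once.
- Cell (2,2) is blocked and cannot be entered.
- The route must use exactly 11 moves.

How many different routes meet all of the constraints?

Need simple routes of exactly 11 moves from (2,4) to (4,1) (Manhattan distance 5, so 3 moves are spent on a detour and 3 undoing it).
Enumerating: (2,4) (1,4) (1,3) (2,3) (3,3) (3,4) (4,4) (4,3) (4,2) (3,2) (3,1) (4,1) | (2,4) (1,4) (1,3) (1,2) (1,1) (2,1) (3,1) (3,2) (3,3) (4,3) (4,2) (4,1) | (2,4) (3,4) (4,4) (4,3) (3,3) (2,3) (1,3) (1,2) (1,1) (2,1) (3,1) (4,1) | (2,4) (3,4) (3,3) (2,3) (1,3) (1,2) (1,1) (2,1) (3,1) (3,2) (4,2) (4,1) | (2,4) (2,3) (1,3) (1,2) (1,1) (2,1) (3,1) (3,2) (3,3) (4,3) (4,2) (4,1).
That gives 5 routes.

5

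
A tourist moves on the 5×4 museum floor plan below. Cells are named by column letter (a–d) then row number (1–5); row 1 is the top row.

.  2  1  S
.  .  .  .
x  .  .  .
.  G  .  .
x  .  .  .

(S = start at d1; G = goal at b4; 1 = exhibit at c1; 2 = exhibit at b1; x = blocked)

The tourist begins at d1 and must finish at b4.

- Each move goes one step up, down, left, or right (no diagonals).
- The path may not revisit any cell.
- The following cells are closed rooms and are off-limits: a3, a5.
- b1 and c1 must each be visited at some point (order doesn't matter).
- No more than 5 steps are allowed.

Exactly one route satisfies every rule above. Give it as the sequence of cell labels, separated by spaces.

Any route must reach b1 and c1 and still end at b4 within 5 moves, so the order of the required stops is forced.
Route from d1: 2× left (reaching b1), 3× down (reaching b4) — 5 moves in all.
Check: all required cells visited; 5 ≤ 5 moves.

d1 c1 b1 b2 b3 b4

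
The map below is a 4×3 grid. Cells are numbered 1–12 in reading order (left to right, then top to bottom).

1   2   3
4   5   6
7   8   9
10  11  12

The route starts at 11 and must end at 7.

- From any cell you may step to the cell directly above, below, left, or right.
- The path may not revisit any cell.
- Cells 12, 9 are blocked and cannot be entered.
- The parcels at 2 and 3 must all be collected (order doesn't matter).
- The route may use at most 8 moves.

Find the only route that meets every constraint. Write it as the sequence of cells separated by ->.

Any route must reach 2 and 3 and still end at 7 within 8 moves, so the order of the required stops is forced.
Route from 11: up 2 to 5, right 1 to 6, up 1 to 3, left 2 to 1, down 2 to 7 — 8 moves in all.
Check: all required cells visited; 8 ≤ 8 moves.

11 -> 8 -> 5 -> 6 -> 3 -> 2 -> 1 -> 4 -> 7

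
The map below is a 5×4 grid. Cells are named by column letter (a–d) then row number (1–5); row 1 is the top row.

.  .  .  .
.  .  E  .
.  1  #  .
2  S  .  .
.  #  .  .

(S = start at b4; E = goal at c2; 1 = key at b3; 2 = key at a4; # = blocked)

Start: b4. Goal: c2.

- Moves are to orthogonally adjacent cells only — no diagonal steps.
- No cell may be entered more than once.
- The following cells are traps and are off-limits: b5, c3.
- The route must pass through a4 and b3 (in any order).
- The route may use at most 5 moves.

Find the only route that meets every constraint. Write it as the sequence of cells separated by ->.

The budget equals the shortest possible length, so every move has to be on a shortest route through the required cells.
Route from b4: left 1 to a4, up 1 to a3, right 1 to b3, up 1 to b2, right 1 to c2 — 5 moves in all.
Check: all required cells visited; 5 ≤ 5 moves.

b4 -> a4 -> a3 -> b3 -> b2 -> c2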